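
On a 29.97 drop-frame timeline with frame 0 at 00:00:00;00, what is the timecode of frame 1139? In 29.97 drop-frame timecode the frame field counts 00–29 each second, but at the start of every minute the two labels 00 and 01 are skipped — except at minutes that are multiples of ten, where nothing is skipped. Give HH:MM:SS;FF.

Ten DF minutes hold 17982 frames, so frame 1139 lies in block 0 (frames 0–17981) with 1139 frames into that block.
The block's first minute is 1800 frames and the rest 1798 each; 1139 frames reaches minute 0, so 0 × 18 + 0 × 2 = 0 labels have been skipped so far.
Adding those back, label number 1139 + 0 = 1139 at 30 labels/s is 37 s + 29 f = 0 h 0 min 37 s frame 29, i.e. 00:00:37;29.

00:00:37;29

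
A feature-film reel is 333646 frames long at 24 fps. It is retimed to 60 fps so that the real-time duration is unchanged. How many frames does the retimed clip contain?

Target frames = source frames × (target rate / source rate) = 333646 × (60)/(24) = 333646 × 5/2 = 834115.

834115 frames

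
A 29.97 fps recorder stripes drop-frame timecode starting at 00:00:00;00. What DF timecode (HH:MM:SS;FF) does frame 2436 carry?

00:01:21;08

Ten DF minutes hold 17982 frames, so frame 2436 lies in block 0 (frames 0–17981) with 2436 frames into that block.
The block's first minute is 1800 frames and the rest 1798 each; 2436 frames reaches minute 1, so 0 × 18 + 1 × 2 = 2 labels have been skipped so far.
Adding those back, label number 2436 + 2 = 2438 at 30 labels/s is 81 s + 8 f = 0 h 1 min 21 s frame 8, i.e. 00:01:21;08.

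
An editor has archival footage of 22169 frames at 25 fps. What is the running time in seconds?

Running time = 22169 / (25) = 886.76 s.

886.76 seconds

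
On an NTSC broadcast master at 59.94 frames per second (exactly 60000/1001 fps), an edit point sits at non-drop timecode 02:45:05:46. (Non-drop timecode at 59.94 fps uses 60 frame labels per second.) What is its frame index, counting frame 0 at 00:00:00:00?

594346

Total seconds to the label: (2 × 3600 + 45 × 60 + 5) = 9905.
Frame index = 9905 × 60 + 46 = 594346.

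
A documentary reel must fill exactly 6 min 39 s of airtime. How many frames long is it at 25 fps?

9975 frames

6 min 39 s = 399 s.
Frames = 399 × 25 = 9975.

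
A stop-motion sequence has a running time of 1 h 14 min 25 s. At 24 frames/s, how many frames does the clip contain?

107160 frames

1 h 14 min 25 s = 4465 s.
Frames = 4465 × 24 = 107160.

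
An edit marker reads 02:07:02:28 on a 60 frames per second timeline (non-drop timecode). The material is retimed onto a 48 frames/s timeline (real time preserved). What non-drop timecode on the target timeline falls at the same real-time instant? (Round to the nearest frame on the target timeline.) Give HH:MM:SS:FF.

02:07:02:22

Source frame index: (2×3600 + 7×60 + 2) × 60 + 28 = 457348.
Real time: 457348 / (60) = 114337/15 s.
Target frame: (114337/15) × (48) = 1829392/5 ≈ 365878.400 → 365878.
At 48 labels/s: frame 365878 → 02:07:02:22.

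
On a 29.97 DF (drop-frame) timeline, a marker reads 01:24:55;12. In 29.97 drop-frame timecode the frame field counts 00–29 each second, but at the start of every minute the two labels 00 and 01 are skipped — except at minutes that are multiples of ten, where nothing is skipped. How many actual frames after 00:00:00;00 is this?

As if non-drop at 30 labels/s: (1 × 3600 + 24 × 60 + 55) × 30 + 12 = 152862.
Minute boundaries passed: 84; those not divisible by 10: 84 − 8 = 76; dropped labels = 2 × 76 = 152.
Actual frame index = 152862 − 152 = 152710.

152710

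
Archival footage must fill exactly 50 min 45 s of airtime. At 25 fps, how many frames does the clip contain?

76125 frames

50 min 45 s = 3045 s.
Frames = 3045 × 25 = 76125.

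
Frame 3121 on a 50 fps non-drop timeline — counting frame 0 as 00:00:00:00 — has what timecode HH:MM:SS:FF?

3121 ÷ 50 = 62 full seconds, remainder 21 frames.
62 s = 0 h 1 min 2 s.
Timecode: 00:01:02:21.

00:01:02:21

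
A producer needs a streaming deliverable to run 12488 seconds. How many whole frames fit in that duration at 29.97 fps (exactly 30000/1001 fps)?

Frames = 12488 × 30000/1001 = 53520000/143 ≈ 374265.7343.
Complete frames: 374265.

374265 frames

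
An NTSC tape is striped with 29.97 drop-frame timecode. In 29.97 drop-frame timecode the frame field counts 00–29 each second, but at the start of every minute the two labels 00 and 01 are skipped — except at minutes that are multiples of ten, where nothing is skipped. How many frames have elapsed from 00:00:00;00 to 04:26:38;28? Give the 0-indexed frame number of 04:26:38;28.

Complete 10-minute blocks: 26, each 17982 frames → 467532.
Remaining 6 whole minutes in the current block: 1800 + 5 × 1798 = 10790 frames.
Within the current minute: 38 × 30 + 28 − 2 = 1166 (labels ;00/;01 skipped at this minute). Total = 467532 + 10790 + 1166 = 479488.

479488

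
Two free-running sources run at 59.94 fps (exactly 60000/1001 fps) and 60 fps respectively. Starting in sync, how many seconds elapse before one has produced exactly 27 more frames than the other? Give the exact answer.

The gap grows by |60 − 60000/1001| = 60/1001 frames per second.
Time for a 27-frame gap: 27 ÷ (60/1001) = 450.45 s.

450.45 seconds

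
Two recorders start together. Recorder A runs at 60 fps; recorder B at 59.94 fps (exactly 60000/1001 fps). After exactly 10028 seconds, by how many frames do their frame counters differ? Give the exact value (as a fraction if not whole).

A emits 60 × 10028 = 601680 frames; B emits 60000/1001 × 10028 = 601680000/1001.
Difference = 601680/1001 frames (≈ 601.0789); B is behind A.

601680/1001 frames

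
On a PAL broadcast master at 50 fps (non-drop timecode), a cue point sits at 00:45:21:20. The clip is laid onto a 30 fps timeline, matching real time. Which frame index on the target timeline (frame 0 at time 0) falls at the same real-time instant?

Source frame index: (0×3600 + 45×60 + 21) × 50 + 20 = 136070.
Real time: 136070 / (50) = 13607/5 s.
Target frame: (13607/5) × (30) = 81642.

frame 81642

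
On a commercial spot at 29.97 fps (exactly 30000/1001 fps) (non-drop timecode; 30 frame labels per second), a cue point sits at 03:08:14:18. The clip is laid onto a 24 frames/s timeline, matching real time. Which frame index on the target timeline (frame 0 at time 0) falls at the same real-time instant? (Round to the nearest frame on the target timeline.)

Source frame index: (3×3600 + 8×60 + 14) × 30 + 18 = 338838.
Real time: 338838 / (30000/1001) = 56529473/5000 s.
Target frame: (56529473/5000) × (24) = 169588419/625 ≈ 271341.470 → 271341.

frame 271341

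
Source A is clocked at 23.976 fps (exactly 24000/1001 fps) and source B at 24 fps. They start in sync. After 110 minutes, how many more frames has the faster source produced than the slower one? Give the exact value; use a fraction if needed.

14400/91 frames

110 min = 6600 s.
A emits 24000/1001 × 6600 = 14400000/91 frames; B emits 24 × 6600 = 158400.
Difference = 14400/91 frames (≈ 158.2418); B is ahead of A.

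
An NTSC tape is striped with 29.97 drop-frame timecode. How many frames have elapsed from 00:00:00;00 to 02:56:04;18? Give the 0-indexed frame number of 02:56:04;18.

316620

Complete 10-minute blocks: 17, each 17982 frames → 305694.
Remaining 6 whole minutes in the current block: 1800 + 5 × 1798 = 10790 frames.
Within the current minute: 4 × 30 + 18 − 2 = 136 (labels ;00/;01 skipped at this minute). Total = 305694 + 10790 + 136 = 316620.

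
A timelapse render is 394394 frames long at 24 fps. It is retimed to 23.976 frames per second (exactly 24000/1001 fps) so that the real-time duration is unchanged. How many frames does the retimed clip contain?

394000 frames

Target frames = source frames × (target rate / source rate) = 394394 × (24000/1001)/(24) = 394394 × 1000/1001 = 394000.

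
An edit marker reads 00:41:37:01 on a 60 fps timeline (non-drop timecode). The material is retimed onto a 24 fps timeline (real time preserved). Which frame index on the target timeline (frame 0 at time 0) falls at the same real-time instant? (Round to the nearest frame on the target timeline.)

frame 59928

Source frame index: (0×3600 + 41×60 + 37) × 60 + 1 = 149821.
Real time: 149821 / (60) = 149821/60 s.
Target frame: (149821/60) × (24) = 299642/5 ≈ 59928.400 → 59928.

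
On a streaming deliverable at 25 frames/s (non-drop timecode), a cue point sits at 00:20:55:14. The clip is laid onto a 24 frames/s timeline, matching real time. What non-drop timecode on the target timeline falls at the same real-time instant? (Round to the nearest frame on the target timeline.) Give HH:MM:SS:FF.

Source frame index: (0×3600 + 20×60 + 55) × 25 + 14 = 31389.
Real time: 31389 / (25) = 31389/25 s.
Target frame: (31389/25) × (24) = 753336/25 ≈ 30133.440 → 30133.
At 24 labels/s: frame 30133 → 00:20:55:13.

00:20:55:13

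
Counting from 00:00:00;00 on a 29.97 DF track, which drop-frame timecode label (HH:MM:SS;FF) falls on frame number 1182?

Ten DF minutes hold 17982 frames, so frame 1182 lies in block 0 (frames 0–17981) with 1182 frames into that block.
The block's first minute is 1800 frames and the rest 1798 each; 1182 frames reaches minute 0, so 0 × 18 + 0 × 2 = 0 labels have been skipped so far.
Adding those back, label number 1182 + 0 = 1182 at 30 labels/s is 39 s + 12 f = 0 h 0 min 39 s frame 12, i.e. 00:00:39;12.

00:00:39;12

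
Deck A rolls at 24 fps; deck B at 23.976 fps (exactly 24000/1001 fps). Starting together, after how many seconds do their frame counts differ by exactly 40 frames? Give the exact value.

5005/3 seconds

The gap grows by |24000/1001 − 24| = 24/1001 frames per second.
Time for a 40-frame gap: 40 ÷ (24/1001) = 5005/3 s.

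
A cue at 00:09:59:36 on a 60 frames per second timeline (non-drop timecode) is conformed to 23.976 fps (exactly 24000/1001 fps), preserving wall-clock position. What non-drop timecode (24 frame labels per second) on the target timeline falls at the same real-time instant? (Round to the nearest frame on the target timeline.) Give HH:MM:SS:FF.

Source frame index: (0×3600 + 9×60 + 59) × 60 + 36 = 35976.
Real time: 35976 / (60) = 2998/5 s.
Target frame: (2998/5) × (24000/1001) = 14390400/1001 ≈ 14376.024 → 14376.
At 24 labels/s: frame 14376 → 00:09:59:00.

00:09:59:00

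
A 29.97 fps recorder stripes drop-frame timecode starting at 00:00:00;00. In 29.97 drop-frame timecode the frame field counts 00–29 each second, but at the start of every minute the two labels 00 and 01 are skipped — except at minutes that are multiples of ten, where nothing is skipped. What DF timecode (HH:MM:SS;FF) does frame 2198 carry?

00:01:13;10

Each 10-minute DF block holds 10 × 60 × 30 − 9 × 2 = 17982 frames. 2198 ÷ 17982 → 0 full blocks, remainder 2198.
Within the partial block the first minute is 1800 frames and each further minute 1798, so 1 further minute boundary passed. Total skipped labels = 18 × 0 + 2 × 1 = 2.
Non-drop label index = 2198 + 2 = 2200; at 30 labels/s that is 00:01:13:10, i.e. DF 00:01:13;10.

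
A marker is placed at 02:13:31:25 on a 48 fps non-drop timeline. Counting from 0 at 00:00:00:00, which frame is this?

Total seconds to the label: (2 × 3600 + 13 × 60 + 31) = 8011.
Frame index = 8011 × 48 + 25 = 384553.

frame 384553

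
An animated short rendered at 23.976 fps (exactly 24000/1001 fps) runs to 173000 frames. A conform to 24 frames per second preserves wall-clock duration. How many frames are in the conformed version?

Target frames = source frames × (target rate / source rate) = 173000 × (24)/(24000/1001) = 173000 × 1001/1000 = 173173.

173173 frames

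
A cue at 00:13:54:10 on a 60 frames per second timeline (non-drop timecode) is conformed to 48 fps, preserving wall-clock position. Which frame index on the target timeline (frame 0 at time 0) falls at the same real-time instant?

frame 40040

Source frame index: (0×3600 + 13×60 + 54) × 60 + 10 = 50050.
Real time: 50050 / (60) = 5005/6 s.
Target frame: (5005/6) × (48) = 40040.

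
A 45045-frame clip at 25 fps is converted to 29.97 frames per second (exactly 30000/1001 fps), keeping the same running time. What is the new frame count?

Target frames = source frames × (target rate / source rate) = 45045 × (30000/1001)/(25) = 45045 × 1200/1001 = 54000.

54000 frames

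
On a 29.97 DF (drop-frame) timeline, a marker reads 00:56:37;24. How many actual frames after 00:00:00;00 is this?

Complete 10-minute blocks: 5, each 17982 frames → 89910.
Remaining 6 whole minutes in the current block: 1800 + 5 × 1798 = 10790 frames.
Within the current minute: 37 × 30 + 24 − 2 = 1132 (labels ;00/;01 skipped at this minute). Total = 89910 + 10790 + 1132 = 101832.

101832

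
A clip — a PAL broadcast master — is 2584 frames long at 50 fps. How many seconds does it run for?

Running time = 2584 / (50) = 51.68 s.

51.68 seconds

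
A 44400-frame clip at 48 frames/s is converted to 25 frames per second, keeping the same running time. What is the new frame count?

23125 frames

Target frames = source frames × (target rate / source rate) = 44400 × (25)/(48) = 44400 × 25/48 = 23125.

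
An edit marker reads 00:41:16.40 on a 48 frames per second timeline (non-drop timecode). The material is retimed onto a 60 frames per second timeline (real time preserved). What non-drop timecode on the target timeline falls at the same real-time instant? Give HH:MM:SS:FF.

00:41:16:50

Source frame index: (0×3600 + 41×60 + 16) × 48 + 40 = 118888.
Real time: 118888 / (48) = 14861/6 s.
Target frame: (14861/6) × (60) = 148610.
At 60 labels/s: frame 148610 → 00:41:16:50.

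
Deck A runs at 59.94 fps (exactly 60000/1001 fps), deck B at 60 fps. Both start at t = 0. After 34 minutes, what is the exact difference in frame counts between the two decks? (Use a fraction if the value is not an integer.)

122400/1001 frames

34 min = 2040 s.
A emits 60000/1001 × 2040 = 122400000/1001 frames; B emits 60 × 2040 = 122400.
Difference = 122400/1001 frames (≈ 122.2777); B is ahead of A.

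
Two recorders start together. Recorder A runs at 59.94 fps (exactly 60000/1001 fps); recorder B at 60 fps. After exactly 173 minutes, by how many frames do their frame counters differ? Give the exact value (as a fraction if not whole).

622800/1001 frames

173 min = 10380 s.
A emits 60000/1001 × 10380 = 622800000/1001 frames; B emits 60 × 10380 = 622800.
Difference = 622800/1001 frames (≈ 622.1778); B is ahead of A.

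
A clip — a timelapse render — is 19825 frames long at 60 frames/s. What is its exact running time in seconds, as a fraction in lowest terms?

3965/12 seconds

Running time = 19825 ÷ (60) = 19825 × 1/60 = 3965/12 s.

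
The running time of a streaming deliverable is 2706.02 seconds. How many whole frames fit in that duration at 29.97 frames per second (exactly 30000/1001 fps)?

Frames = 2706.02 × 30000/1001 = 81180600/1001 ≈ 81099.5005.
Complete frames: 81099.

81099 frames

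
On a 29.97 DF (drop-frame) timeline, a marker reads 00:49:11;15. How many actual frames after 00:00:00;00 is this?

Complete 10-minute blocks: 4, each 17982 frames → 71928.
Remaining 9 whole minutes in the current block: 1800 + 8 × 1798 = 16184 frames.
Within the current minute: 11 × 30 + 15 − 2 = 343 (labels ;00/;01 skipped at this minute). Total = 71928 + 16184 + 343 = 88455.

88455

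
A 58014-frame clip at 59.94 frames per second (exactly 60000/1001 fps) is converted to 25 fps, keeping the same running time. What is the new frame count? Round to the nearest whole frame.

Frames at target rate = 58014 × (25) / (60000/1001) = 9678669/400 ≈ 24196.673.
Nearest whole frame: 24197.

24197 frames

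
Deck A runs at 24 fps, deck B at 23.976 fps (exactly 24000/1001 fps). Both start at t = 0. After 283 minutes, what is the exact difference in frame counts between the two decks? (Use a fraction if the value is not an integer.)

283 min = 16980 s.
A emits 24 × 16980 = 407520 frames; B emits 24000/1001 × 16980 = 407520000/1001.
Difference = 407520/1001 frames (≈ 407.1129); B is behind A.

407520/1001 frames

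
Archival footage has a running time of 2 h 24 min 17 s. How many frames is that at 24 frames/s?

207768 frames

2 h 24 min 17 s = 8657 s.
Frames = 8657 × 24 = 207768.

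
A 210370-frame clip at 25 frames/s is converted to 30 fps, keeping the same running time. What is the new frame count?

252444 frames

Target frames = source frames × (target rate / source rate) = 210370 × (30)/(25) = 210370 × 6/5 = 252444.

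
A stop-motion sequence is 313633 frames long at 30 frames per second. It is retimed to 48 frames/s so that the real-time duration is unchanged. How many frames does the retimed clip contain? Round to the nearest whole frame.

Frames at target rate = 313633 × (48) / (30) = 2509064/5 ≈ 501812.800.
Nearest whole frame: 501813.

501813 frames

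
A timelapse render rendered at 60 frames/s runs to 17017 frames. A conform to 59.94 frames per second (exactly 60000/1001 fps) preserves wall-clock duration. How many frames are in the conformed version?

Target frames = source frames × (target rate / source rate) = 17017 × (60000/1001)/(60) = 17017 × 1000/1001 = 17000.

17000 frames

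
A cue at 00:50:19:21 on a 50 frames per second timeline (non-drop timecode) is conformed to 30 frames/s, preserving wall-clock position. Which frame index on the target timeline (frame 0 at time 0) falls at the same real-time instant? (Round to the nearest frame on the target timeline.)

Source frame index: (0×3600 + 50×60 + 19) × 50 + 21 = 150971.
Real time: 150971 / (50) = 150971/50 s.
Target frame: (150971/50) × (30) = 452913/5 ≈ 90582.600 → 90583.

frame 90583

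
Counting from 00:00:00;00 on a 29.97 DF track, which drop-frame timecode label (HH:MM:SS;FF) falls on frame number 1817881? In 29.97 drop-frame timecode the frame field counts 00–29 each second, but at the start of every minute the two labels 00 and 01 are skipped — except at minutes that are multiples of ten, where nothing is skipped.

Ten DF minutes hold 17982 frames, so frame 1817881 lies in block 101 (frames 1816182–1834163) with 1699 frames into that block.
The block's first minute is 1800 frames and the rest 1798 each; 1699 frames reaches minute 0, so 101 × 18 + 0 × 2 = 1818 labels have been skipped so far.
Adding those back, label number 1817881 + 1818 = 1819699 at 30 labels/s is 60656 s + 19 f = 16 h 50 min 56 s frame 19, i.e. 16:50:56;19.

16:50:56;19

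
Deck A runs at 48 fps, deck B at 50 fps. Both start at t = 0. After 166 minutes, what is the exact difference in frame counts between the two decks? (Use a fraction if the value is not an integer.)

166 min = 9960 s.
A emits 48 × 9960 = 478080 frames; B emits 50 × 9960 = 498000.
Difference = 19920 frames; B is ahead of A.

19920 frames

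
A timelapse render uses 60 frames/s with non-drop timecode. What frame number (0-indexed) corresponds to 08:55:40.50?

Total seconds to the label: (8 × 3600 + 55 × 60 + 40) = 32140.
Frame index = 32140 × 60 + 50 = 1928450.

1928450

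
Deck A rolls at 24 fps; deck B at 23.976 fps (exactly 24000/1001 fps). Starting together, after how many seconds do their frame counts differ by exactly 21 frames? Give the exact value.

875.875 seconds

The gap grows by |24000/1001 − 24| = 24/1001 frames per second.
Time for a 21-frame gap: 21 ÷ (24/1001) = 875.875 s.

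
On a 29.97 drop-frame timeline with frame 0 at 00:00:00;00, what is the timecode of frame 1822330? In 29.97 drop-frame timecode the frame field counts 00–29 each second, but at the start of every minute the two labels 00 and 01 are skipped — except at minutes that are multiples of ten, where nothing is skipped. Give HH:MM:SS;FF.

Ten DF minutes hold 17982 frames, so frame 1822330 lies in block 101 (frames 1816182–1834163) with 6148 frames into that block.
The block's first minute is 1800 frames and the rest 1798 each; 6148 frames reaches minute 3, so 101 × 18 + 3 × 2 = 1824 labels have been skipped so far.
Adding those back, label number 1822330 + 1824 = 1824154 at 30 labels/s is 60805 s + 4 f = 16 h 53 min 25 s frame 4, i.e. 16:53:25;04.

16:53:25;04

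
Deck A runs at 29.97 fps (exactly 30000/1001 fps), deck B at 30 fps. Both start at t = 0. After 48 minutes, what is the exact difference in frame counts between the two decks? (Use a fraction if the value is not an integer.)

86400/1001 frames

48 min = 2880 s.
A emits 30000/1001 × 2880 = 86400000/1001 frames; B emits 30 × 2880 = 86400.
Difference = 86400/1001 frames (≈ 86.3137); B is ahead of A.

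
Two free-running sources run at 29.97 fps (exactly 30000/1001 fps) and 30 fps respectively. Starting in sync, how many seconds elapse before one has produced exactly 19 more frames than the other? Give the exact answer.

The gap grows by |30 − 30000/1001| = 30/1001 frames per second.
Time for a 19-frame gap: 19 ÷ (30/1001) = 19019/30 s.

19019/30 seconds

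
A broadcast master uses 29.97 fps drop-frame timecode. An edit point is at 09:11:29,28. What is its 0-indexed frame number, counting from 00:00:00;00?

As if non-drop at 30 labels/s: (9 × 3600 + 11 × 60 + 29) × 30 + 28 = 992698.
Minute boundaries passed: 551; those not divisible by 10: 551 − 55 = 496; dropped labels = 2 × 496 = 992.
Actual frame index = 992698 − 992 = 991706.

991706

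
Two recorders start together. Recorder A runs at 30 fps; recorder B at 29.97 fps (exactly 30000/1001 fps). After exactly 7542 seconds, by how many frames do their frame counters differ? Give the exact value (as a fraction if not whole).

A emits 30 × 7542 = 226260 frames; B emits 30000/1001 × 7542 = 226260000/1001.
Difference = 226260/1001 frames (≈ 226.0340); B is behind A.

226260/1001 frames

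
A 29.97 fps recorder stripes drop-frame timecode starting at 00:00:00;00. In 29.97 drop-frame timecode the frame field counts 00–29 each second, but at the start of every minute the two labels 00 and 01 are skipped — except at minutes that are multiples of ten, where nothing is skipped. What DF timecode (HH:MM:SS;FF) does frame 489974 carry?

Ten DF minutes hold 17982 frames, so frame 489974 lies in block 27 (frames 485514–503495) with 4460 frames into that block.
The block's first minute is 1800 frames and the rest 1798 each; 4460 frames reaches minute 2, so 27 × 18 + 2 × 2 = 490 labels have been skipped so far.
Adding those back, label number 489974 + 490 = 490464 at 30 labels/s is 16348 s + 24 f = 4 h 32 min 28 s frame 24, i.e. 04:32:28;24.

04:32:28;24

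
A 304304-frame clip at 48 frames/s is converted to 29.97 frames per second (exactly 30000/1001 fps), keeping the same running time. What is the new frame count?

190000 frames

Target frames = source frames × (target rate / source rate) = 304304 × (30000/1001)/(48) = 304304 × 625/1001 = 190000.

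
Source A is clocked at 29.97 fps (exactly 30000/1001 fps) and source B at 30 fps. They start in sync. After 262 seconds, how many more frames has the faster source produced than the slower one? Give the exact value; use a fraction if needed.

7860/1001 frames

A emits 30000/1001 × 262 = 7860000/1001 frames; B emits 30 × 262 = 7860.
Difference = 7860/1001 frames (≈ 7.8521); B is ahead of A.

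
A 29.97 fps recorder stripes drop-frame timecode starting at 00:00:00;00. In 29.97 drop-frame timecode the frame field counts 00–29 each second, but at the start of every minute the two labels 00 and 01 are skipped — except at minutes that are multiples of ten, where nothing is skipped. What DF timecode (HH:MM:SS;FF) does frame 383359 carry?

03:33:11;13

Ten DF minutes hold 17982 frames, so frame 383359 lies in block 21 (frames 377622–395603) with 5737 frames into that block.
The block's first minute is 1800 frames and the rest 1798 each; 5737 frames reaches minute 3, so 21 × 18 + 3 × 2 = 384 labels have been skipped so far.
Adding those back, label number 383359 + 384 = 383743 at 30 labels/s is 12791 s + 13 f = 3 h 33 min 11 s frame 13, i.e. 03:33:11;13.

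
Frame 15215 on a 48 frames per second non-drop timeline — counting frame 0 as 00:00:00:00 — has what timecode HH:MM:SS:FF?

15215 ÷ 48 = 316 full seconds, remainder 47 frames.
316 s = 0 h 5 min 16 s.
Timecode: 00:05:16:47.

00:05:16:47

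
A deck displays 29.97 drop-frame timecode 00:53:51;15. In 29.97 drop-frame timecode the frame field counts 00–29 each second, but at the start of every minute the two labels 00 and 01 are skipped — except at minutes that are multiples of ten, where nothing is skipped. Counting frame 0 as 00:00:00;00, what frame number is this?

Complete 10-minute blocks: 5, each 17982 frames → 89910.
Remaining 3 whole minutes in the current block: 1800 + 2 × 1798 = 5396 frames.
Within the current minute: 51 × 30 + 15 − 2 = 1543 (labels ;00/;01 skipped at this minute). Total = 89910 + 5396 + 1543 = 96849.

96849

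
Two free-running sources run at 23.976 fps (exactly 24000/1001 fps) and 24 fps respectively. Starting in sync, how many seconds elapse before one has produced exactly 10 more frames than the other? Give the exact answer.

5005/12 seconds

The gap grows by |24 − 24000/1001| = 24/1001 frames per second.
Time for a 10-frame gap: 10 ÷ (24/1001) = 5005/12 s.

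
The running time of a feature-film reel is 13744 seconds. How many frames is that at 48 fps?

659712 frames

Frames = 13744 × 48 = 659712.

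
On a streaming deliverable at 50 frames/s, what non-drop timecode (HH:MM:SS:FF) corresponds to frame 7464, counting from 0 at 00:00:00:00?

7464 ÷ 50 = 149 full seconds, remainder 14 frames.
149 s = 0 h 2 min 29 s.
Timecode: 00:02:29:14.

00:02:29:14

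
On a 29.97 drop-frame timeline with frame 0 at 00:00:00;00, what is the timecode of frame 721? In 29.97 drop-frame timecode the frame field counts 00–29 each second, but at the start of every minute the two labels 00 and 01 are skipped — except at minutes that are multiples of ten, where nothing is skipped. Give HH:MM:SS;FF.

00:00:24;01

Each 10-minute DF block holds 10 × 60 × 30 − 9 × 2 = 17982 frames. 721 ÷ 17982 → 0 full blocks, remainder 721.
Within the partial block the first minute is 1800 frames and each further minute 1798, so 0 further minute boundaries passed. Total skipped labels = 18 × 0 + 2 × 0 = 0.
Non-drop label index = 721 + 0 = 721; at 30 labels/s that is 00:00:24:01, i.e. DF 00:00:24;01.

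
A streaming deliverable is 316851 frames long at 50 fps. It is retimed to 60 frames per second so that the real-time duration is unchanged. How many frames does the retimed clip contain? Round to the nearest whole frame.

Frames at target rate = 316851 × (60) / (50) = 1901106/5 ≈ 380221.200.
Nearest whole frame: 380221.

380221 frames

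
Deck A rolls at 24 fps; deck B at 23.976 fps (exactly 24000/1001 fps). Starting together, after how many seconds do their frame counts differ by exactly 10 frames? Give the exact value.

The gap grows by |24000/1001 − 24| = 24/1001 frames per second.
Time for a 10-frame gap: 10 ÷ (24/1001) = 5005/12 s.

5005/12 seconds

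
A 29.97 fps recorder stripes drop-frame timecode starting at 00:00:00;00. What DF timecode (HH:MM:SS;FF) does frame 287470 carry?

Ten DF minutes hold 17982 frames, so frame 287470 lies in block 15 (frames 269730–287711) with 17740 frames into that block.
The block's first minute is 1800 frames and the rest 1798 each; 17740 frames reaches minute 9, so 15 × 18 + 9 × 2 = 288 labels have been skipped so far.
Adding those back, label number 287470 + 288 = 287758 at 30 labels/s is 9591 s + 28 f = 2 h 39 min 51 s frame 28, i.e. 02:39:51;28.

02:39:51;28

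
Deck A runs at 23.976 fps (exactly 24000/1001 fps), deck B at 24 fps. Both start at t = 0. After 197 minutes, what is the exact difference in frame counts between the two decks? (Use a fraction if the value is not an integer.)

197 min = 11820 s.
A emits 24000/1001 × 11820 = 283680000/1001 frames; B emits 24 × 11820 = 283680.
Difference = 283680/1001 frames (≈ 283.3966); B is ahead of A.

283680/1001 frames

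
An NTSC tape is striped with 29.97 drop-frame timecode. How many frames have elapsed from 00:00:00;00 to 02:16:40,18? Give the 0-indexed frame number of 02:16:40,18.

245772

As if non-drop at 30 labels/s: (2 × 3600 + 16 × 60 + 40) × 30 + 18 = 246018.
Minute boundaries passed: 136; those not divisible by 10: 136 − 13 = 123; dropped labels = 2 × 123 = 246.
Actual frame index = 246018 − 246 = 245772.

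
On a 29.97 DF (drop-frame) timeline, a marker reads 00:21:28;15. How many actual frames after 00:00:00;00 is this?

38617

As if non-drop at 30 labels/s: (0 × 3600 + 21 × 60 + 28) × 30 + 15 = 38655.
Minute boundaries passed: 21; those not divisible by 10: 21 − 2 = 19; dropped labels = 2 × 19 = 38.
Actual frame index = 38655 − 38 = 38617.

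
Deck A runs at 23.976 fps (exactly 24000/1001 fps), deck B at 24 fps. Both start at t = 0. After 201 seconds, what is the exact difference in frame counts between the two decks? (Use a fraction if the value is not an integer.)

4824/1001 frames

A emits 24000/1001 × 201 = 4824000/1001 frames; B emits 24 × 201 = 4824.
Difference = 4824/1001 frames (≈ 4.8192); B is ahead of A.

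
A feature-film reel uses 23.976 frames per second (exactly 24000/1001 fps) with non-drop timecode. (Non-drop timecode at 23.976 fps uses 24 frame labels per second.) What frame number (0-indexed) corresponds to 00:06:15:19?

Total seconds to the label: (0 × 3600 + 6 × 60 + 15) = 375.
Frame index = 375 × 24 + 19 = 9019.

9019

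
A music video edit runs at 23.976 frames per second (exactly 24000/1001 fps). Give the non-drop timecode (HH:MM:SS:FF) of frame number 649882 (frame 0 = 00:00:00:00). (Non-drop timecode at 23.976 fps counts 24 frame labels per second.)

07:31:18:10

649882 ÷ 24 = 27078 full seconds, remainder 10 frames.
27078 s = 7 h 31 min 18 s.
Timecode: 07:31:18:10.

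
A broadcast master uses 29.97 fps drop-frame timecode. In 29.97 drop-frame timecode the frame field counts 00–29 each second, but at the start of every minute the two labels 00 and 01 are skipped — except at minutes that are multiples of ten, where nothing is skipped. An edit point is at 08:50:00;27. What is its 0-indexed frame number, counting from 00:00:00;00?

Complete 10-minute blocks: 53, each 17982 frames → 953046.
Remaining 0 whole minutes in the current block: 0 frames.
Within the current minute: 0 × 30 + 27 = 27. Total = 953046 + 0 + 27 = 953073.

953073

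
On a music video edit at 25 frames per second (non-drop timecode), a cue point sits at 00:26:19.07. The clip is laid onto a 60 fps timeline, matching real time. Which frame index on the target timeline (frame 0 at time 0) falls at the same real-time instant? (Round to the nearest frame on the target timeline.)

frame 94757

Source frame index: (0×3600 + 26×60 + 19) × 25 + 7 = 39482.
Real time: 39482 / (25) = 39482/25 s.
Target frame: (39482/25) × (60) = 473784/5 ≈ 94756.800 → 94757.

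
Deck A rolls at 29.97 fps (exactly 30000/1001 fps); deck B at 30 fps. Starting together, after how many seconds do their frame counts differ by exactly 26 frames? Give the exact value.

The gap grows by |30 − 30000/1001| = 30/1001 frames per second.
Time for a 26-frame gap: 26 ÷ (30/1001) = 13013/15 s.

13013/15 seconds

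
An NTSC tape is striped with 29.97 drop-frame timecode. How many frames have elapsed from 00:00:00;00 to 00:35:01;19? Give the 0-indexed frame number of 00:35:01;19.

As if non-drop at 30 labels/s: (0 × 3600 + 35 × 60 + 1) × 30 + 19 = 63049.
Minute boundaries passed: 35; those not divisible by 10: 35 − 3 = 32; dropped labels = 2 × 32 = 64.
Actual frame index = 63049 − 64 = 62985.

62985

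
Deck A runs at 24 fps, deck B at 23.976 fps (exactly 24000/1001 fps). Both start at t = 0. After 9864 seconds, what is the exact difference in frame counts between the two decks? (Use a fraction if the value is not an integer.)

236736/1001 frames

A emits 24 × 9864 = 236736 frames; B emits 24000/1001 × 9864 = 236736000/1001.
Difference = 236736/1001 frames (≈ 236.4995); B is behind A.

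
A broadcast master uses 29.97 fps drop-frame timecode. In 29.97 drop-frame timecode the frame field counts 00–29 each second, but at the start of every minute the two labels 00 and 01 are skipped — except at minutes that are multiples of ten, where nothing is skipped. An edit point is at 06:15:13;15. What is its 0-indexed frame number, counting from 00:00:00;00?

674729

Complete 10-minute blocks: 37, each 17982 frames → 665334.
Remaining 5 whole minutes in the current block: 1800 + 4 × 1798 = 8992 frames.
Within the current minute: 13 × 30 + 15 − 2 = 403 (labels ;00/;01 skipped at this minute). Total = 665334 + 8992 + 403 = 674729.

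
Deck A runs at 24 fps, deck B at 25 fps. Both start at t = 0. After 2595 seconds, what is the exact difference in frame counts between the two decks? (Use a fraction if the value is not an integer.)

A emits 24 × 2595 = 62280 frames; B emits 25 × 2595 = 64875.
Difference = 2595 frames; B is ahead of A.

2595 frames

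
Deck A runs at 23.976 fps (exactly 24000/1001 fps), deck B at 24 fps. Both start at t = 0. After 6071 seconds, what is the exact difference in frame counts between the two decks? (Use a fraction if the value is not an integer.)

11208/77 frames

A emits 24000/1001 × 6071 = 11208000/77 frames; B emits 24 × 6071 = 145704.
Difference = 11208/77 frames (≈ 145.5584); B is ahead of A.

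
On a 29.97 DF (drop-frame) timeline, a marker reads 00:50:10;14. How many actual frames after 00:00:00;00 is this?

As if non-drop at 30 labels/s: (0 × 3600 + 50 × 60 + 10) × 30 + 14 = 90314.
Minute boundaries passed: 50; those not divisible by 10: 50 − 5 = 45; dropped labels = 2 × 45 = 90.
Actual frame index = 90314 − 90 = 90224.

90224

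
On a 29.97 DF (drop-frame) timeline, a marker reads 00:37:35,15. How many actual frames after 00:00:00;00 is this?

67597

Complete 10-minute blocks: 3, each 17982 frames → 53946.
Remaining 7 whole minutes in the current block: 1800 + 6 × 1798 = 12588 frames.
Within the current minute: 35 × 30 + 15 − 2 = 1063 (labels ;00/;01 skipped at this minute). Total = 53946 + 12588 + 1063 = 67597.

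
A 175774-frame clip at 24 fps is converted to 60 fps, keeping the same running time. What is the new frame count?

Frames at target rate = 175774 × (60) / (24) = 439435.

439435 frames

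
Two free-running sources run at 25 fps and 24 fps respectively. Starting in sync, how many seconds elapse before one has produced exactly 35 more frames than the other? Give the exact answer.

The gap grows by |24 − 25| = 1 frame per second.
Time for a 35-frame gap: 35 ÷ (1) = 35 s.

35 seconds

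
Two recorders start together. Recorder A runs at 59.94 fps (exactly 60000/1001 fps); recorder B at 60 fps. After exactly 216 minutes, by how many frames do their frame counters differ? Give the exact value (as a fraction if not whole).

777600/1001 frames

216 min = 12960 s.
A emits 60000/1001 × 12960 = 777600000/1001 frames; B emits 60 × 12960 = 777600.
Difference = 777600/1001 frames (≈ 776.8232); B is ahead of A.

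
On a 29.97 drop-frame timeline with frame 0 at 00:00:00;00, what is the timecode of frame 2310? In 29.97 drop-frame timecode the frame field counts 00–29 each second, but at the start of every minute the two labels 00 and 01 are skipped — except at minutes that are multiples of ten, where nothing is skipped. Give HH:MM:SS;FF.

Each 10-minute DF block holds 10 × 60 × 30 − 9 × 2 = 17982 frames. 2310 ÷ 17982 → 0 full blocks, remainder 2310.
Within the partial block the first minute is 1800 frames and each further minute 1798, so 1 further minute boundary passed. Total skipped labels = 18 × 0 + 2 × 1 = 2.
Non-drop label index = 2310 + 2 = 2312; at 30 labels/s that is 00:01:17:02, i.e. DF 00:01:17;02.

00:01:17;02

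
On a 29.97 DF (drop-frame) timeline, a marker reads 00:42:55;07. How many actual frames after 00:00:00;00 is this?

77181

Complete 10-minute blocks: 4, each 17982 frames → 71928.
Remaining 2 whole minutes in the current block: 1800 + 1 × 1798 = 3598 frames.
Within the current minute: 55 × 30 + 7 − 2 = 1655 (labels ;00/;01 skipped at this minute). Total = 71928 + 3598 + 1655 = 77181.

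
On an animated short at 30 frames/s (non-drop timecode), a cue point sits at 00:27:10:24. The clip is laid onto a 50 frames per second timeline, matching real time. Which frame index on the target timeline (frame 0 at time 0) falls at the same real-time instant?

frame 81540

Source frame index: (0×3600 + 27×60 + 10) × 30 + 24 = 48924.
Real time: 48924 / (30) = 8154/5 s.
Target frame: (8154/5) × (50) = 81540.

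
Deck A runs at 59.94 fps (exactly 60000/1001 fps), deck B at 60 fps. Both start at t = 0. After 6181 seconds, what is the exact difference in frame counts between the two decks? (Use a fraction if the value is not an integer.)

52980/143 frames

A emits 60000/1001 × 6181 = 52980000/143 frames; B emits 60 × 6181 = 370860.
Difference = 52980/143 frames (≈ 370.4895); B is ahead of A.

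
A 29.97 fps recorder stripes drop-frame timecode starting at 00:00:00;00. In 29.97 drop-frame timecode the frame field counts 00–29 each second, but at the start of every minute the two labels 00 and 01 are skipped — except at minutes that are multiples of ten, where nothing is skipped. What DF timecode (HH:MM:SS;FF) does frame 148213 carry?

01:22:25;11

Ten DF minutes hold 17982 frames, so frame 148213 lies in block 8 (frames 143856–161837) with 4357 frames into that block.
The block's first minute is 1800 frames and the rest 1798 each; 4357 frames reaches minute 2, so 8 × 18 + 2 × 2 = 148 labels have been skipped so far.
Adding those back, label number 148213 + 148 = 148361 at 30 labels/s is 4945 s + 11 f = 1 h 22 min 25 s frame 11, i.e. 01:22:25;11.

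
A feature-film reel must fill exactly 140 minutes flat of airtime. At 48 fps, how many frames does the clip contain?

140 min = 8400 s.
Frames = 8400 × 48 = 403200.

403200 frames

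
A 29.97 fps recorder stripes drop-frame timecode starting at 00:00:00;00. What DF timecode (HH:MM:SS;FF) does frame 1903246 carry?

17:38:25;02

Each 10-minute DF block holds 10 × 60 × 30 − 9 × 2 = 17982 frames. 1903246 ÷ 17982 → 105 full blocks, remainder 15136.
Within the partial block the first minute is 1800 frames and each further minute 1798, so 8 further minute boundaries passed. Total skipped labels = 18 × 105 + 2 × 8 = 1906.
Non-drop label index = 1903246 + 1906 = 1905152; at 30 labels/s that is 17:38:25:02, i.e. DF 17:38:25;02.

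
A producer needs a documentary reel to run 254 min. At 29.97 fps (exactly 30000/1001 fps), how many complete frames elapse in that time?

456743 frames

254 min = 15240 s.
Frames = 15240 × 30000/1001 = 457200000/1001 ≈ 456743.2567.
Complete frames: 456743.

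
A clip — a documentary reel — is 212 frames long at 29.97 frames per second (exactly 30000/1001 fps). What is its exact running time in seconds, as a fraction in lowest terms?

Running time = 212 ÷ (30000/1001) = 212 × 1001/30000 = 53053/7500 s.

53053/7500 seconds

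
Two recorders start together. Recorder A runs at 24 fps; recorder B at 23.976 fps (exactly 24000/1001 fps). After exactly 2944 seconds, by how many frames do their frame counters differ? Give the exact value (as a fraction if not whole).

70656/1001 frames

A emits 24 × 2944 = 70656 frames; B emits 24000/1001 × 2944 = 70656000/1001.
Difference = 70656/1001 frames (≈ 70.5854); B is behind A.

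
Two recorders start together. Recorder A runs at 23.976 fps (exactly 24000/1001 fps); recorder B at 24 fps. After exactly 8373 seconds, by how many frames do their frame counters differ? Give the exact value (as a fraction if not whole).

A emits 24000/1001 × 8373 = 200952000/1001 frames; B emits 24 × 8373 = 200952.
Difference = 200952/1001 frames (≈ 200.7512); B is ahead of A.

200952/1001 frames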